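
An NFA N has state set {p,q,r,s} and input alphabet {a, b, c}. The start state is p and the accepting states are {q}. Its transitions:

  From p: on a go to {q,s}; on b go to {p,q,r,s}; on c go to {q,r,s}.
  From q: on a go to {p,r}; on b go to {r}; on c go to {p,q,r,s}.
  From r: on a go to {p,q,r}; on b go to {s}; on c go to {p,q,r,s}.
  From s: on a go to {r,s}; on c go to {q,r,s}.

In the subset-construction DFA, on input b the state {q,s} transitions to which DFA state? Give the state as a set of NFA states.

δ(q,b) = {r}; δ(s,b) = ∅.
Union: {r}.

{r}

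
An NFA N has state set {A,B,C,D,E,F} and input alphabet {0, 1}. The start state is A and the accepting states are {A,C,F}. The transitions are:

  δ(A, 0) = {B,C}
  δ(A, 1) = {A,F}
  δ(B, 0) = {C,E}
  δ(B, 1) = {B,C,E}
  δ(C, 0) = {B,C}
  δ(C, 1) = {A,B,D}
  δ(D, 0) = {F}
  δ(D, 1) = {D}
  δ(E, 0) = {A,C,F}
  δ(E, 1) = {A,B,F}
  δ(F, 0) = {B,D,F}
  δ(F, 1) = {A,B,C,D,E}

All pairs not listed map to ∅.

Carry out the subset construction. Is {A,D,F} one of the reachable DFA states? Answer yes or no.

no

Start state of the DFA: {A}.
{A} --0--> {B,C}  [new]
{A} --1--> {A,F}  [new]
{B,C} --0--> {B,C,E}  [new]
{B,C} --1--> {A,B,C,D,E}  [new]
{A,F} --0--> {B,C,D,F}  [new]
{A,F} --1--> {A,B,C,D,E,F}  [new]
{B,C,E} --0--> {A,B,C,E,F}  [new]
{B,C,E} --1--> {A,B,C,D,E,F}  [seen]
{A,B,C,D,E} --0--> {A,B,C,E,F}  [seen]
{A,B,C,D,E} --1--> {A,B,C,D,E,F}  [seen]
{B,C,D,F} --0--> {B,C,D,E,F}  [new]
{B,C,D,F} --1--> {A,B,C,D,E}  [seen]
{A,B,C,D,E,F} --0--> {A,B,C,D,E,F}  [seen]
{A,B,C,D,E,F} --1--> {A,B,C,D,E,F}  [seen]
{A,B,C,E,F} --0--> {A,B,C,D,E,F}  [seen]
{A,B,C,E,F} --1--> {A,B,C,D,E,F}  [seen]
{B,C,D,E,F} --0--> {A,B,C,D,E,F}  [seen]
{B,C,D,E,F} --1--> {A,B,C,D,E,F}  [seen]
Reachable DFA states: {A}, {B,C}, {A,F}, {B,C,E}, {A,B,C,D,E}, {B,C,D,F}, {A,B,C,D,E,F}, {A,B,C,E,F}, {B,C,D,E,F}.
{A,D,F} is not among them.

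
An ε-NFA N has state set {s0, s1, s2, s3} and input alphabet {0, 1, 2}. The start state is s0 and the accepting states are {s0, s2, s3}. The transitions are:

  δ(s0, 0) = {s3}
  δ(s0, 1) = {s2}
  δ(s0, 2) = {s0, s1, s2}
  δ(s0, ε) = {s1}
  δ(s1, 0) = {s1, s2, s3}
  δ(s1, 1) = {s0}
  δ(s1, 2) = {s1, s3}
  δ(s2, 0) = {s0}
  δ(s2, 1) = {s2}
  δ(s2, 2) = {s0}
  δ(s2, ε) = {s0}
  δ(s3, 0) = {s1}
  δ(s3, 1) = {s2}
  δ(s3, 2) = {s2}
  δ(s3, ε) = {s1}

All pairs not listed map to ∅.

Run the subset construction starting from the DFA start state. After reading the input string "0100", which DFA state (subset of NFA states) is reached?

Start: {s0, s1}.
δ(s0,0) = {s3}; δ(s1,0) = {s1, s2, s3}.
Union: {s1, s2, s3}.
ε-closure gives {s0, s1, s2, s3}.
After 0: {s0, s1, s2, s3}.
δ(s0,1) = {s2}; δ(s1,1) = {s0}; δ(s2,1) = {s2}; δ(s3,1) = {s2}.
Union: {s0, s2}.
ε-closure gives {s0, s1, s2}.
After 1: {s0, s1, s2}.
δ(s0,0) = {s3}; δ(s1,0) = {s1, s2, s3}; δ(s2,0) = {s0}.
Union: {s0, s1, s2, s3}.
After 0: {s0, s1, s2, s3}.
δ(s0,0) = {s3}; δ(s1,0) = {s1, s2, s3}; δ(s2,0) = {s0}; δ(s3,0) = {s1}.
Union: {s0, s1, s2, s3}.
After 0: {s0, s1, s2, s3}.

{s0, s1, s2, s3}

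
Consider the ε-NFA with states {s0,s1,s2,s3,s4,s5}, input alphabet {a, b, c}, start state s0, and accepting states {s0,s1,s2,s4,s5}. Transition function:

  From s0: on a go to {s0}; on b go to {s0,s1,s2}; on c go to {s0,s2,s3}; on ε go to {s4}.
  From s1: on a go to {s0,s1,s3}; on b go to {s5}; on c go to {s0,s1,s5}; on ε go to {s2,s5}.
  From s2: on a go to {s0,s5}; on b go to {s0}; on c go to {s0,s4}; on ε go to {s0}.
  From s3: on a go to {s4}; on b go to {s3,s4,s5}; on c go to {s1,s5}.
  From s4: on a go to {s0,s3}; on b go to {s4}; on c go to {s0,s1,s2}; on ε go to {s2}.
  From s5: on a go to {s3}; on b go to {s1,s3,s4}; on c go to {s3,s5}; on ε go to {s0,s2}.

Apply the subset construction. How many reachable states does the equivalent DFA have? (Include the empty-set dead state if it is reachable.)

4

Start state of the DFA: {s0,s2,s4} (ε-closure of the NFA start).
{s0,s2,s4} --a--> {s0,s2,s3,s4,s5}  [new]
{s0,s2,s4} --b--> {s0,s1,s2,s4,s5}  [new]
{s0,s2,s4} --c--> {s0,s1,s2,s3,s4,s5}  [new]
{s0,s2,s3,s4,s5} --a--> {s0,s2,s3,s4,s5}  [seen]
{s0,s2,s3,s4,s5} --b--> {s0,s1,s2,s3,s4,s5}  [seen]
{s0,s2,s3,s4,s5} --c--> {s0,s1,s2,s3,s4,s5}  [seen]
{s0,s1,s2,s4,s5} --a--> {s0,s1,s2,s3,s4,s5}  [seen]
{s0,s1,s2,s4,s5} --b--> {s0,s1,s2,s3,s4,s5}  [seen]
{s0,s1,s2,s4,s5} --c--> {s0,s1,s2,s3,s4,s5}  [seen]
{s0,s1,s2,s3,s4,s5} --a--> {s0,s1,s2,s3,s4,s5}  [seen]
{s0,s1,s2,s3,s4,s5} --b--> {s0,s1,s2,s3,s4,s5}  [seen]
{s0,s1,s2,s3,s4,s5} --c--> {s0,s1,s2,s3,s4,s5}  [seen]
Reachable DFA states: {s0,s2,s4}, {s0,s2,s3,s4,s5}, {s0,s1,s2,s4,s5}, {s0,s1,s2,s3,s4,s5}.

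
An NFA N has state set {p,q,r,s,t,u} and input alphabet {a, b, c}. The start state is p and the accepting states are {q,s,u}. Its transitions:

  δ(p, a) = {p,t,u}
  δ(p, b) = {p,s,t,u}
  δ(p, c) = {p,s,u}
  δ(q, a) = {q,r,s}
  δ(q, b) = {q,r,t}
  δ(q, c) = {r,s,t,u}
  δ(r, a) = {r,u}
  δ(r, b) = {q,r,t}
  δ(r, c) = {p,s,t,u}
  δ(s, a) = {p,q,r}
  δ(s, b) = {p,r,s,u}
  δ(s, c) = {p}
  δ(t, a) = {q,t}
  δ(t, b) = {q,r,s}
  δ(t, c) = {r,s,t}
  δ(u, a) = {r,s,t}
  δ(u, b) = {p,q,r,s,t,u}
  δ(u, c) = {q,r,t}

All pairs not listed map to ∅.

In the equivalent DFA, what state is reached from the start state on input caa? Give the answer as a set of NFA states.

Start: {p}.
δ(p,c) = {p,s,u}.
Union: {p,s,u}.
After c: {p,s,u}.
δ(p,a) = {p,t,u}; δ(s,a) = {p,q,r}; δ(u,a) = {r,s,t}.
Union: {p,q,r,s,t,u}.
After a: {p,q,r,s,t,u}.
δ(p,a) = {p,t,u}; δ(q,a) = {q,r,s}; δ(r,a) = {r,u}; δ(s,a) = {p,q,r}; δ(t,a) = {q,t}; δ(u,a) = {r,s,t}.
Union: {p,q,r,s,t,u}.
After a: {p,q,r,s,t,u}.

{p,q,r,s,t,u}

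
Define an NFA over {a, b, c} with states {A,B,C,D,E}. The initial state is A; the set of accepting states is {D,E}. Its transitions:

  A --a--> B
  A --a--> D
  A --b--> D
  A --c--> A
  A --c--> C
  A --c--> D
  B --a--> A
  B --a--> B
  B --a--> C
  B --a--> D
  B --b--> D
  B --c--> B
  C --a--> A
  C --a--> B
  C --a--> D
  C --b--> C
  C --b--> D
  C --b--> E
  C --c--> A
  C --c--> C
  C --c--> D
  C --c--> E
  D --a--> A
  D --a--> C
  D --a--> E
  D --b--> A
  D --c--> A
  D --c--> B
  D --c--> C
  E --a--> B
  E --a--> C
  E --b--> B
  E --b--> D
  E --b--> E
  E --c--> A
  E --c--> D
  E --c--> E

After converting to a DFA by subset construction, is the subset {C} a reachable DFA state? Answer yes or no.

Start state of the DFA: {A}.
{A} --a--> {B,D}  [new]
{A} --b--> {D}  [new]
{A} --c--> {A,C,D}  [new]
{B,D} --a--> {A,B,C,D,E}  [new]
{B,D} --b--> {A,D}  [new]
{B,D} --c--> {A,B,C}  [new]
{D} --a--> {A,C,E}  [new]
{D} --b--> {A}  [seen]
{D} --c--> {A,B,C}  [seen]
{A,C,D} --a--> {A,B,C,D,E}  [seen]
{A,C,D} --b--> {A,C,D,E}  [new]
{A,C,D} --c--> {A,B,C,D,E}  [seen]
{A,B,C,D,E} --a--> {A,B,C,D,E}  [seen]
{A,B,C,D,E} --b--> {A,B,C,D,E}  [seen]
{A,B,C,D,E} --c--> {A,B,C,D,E}  [seen]
{A,D} --a--> {A,B,C,D,E}  [seen]
{A,D} --b--> {A,D}  [seen]
{A,D} --c--> {A,B,C,D}  [new]
{A,B,C} --a--> {A,B,C,D}  [seen]
{A,B,C} --b--> {C,D,E}  [new]
{A,B,C} --c--> {A,B,C,D,E}  [seen]
{A,C,E} --a--> {A,B,C,D}  [seen]
{A,C,E} --b--> {B,C,D,E}  [new]
{A,C,E} --c--> {A,C,D,E}  [seen]
{A,C,D,E} --a--> {A,B,C,D,E}  [seen]
{A,C,D,E} --b--> {A,B,C,D,E}  [seen]
{A,C,D,E} --c--> {A,B,C,D,E}  [seen]
{A,B,C,D} --a--> {A,B,C,D,E}  [seen]
{A,B,C,D} --b--> {A,C,D,E}  [seen]
{A,B,C,D} --c--> {A,B,C,D,E}  [seen]
{C,D,E} --a--> {A,B,C,D,E}  [seen]
{C,D,E} --b--> {A,B,C,D,E}  [seen]
{C,D,E} --c--> {A,B,C,D,E}  [seen]
{B,C,D,E} --a--> {A,B,C,D,E}  [seen]
{B,C,D,E} --b--> {A,B,C,D,E}  [seen]
{B,C,D,E} --c--> {A,B,C,D,E}  [seen]
Reachable DFA states: {A}, {B,D}, {D}, {A,C,D}, {A,B,C,D,E}, {A,D}, {A,B,C}, {A,C,E}, {A,C,D,E}, {A,B,C,D}, {C,D,E}, {B,C,D,E}.
{C} is not among them.

no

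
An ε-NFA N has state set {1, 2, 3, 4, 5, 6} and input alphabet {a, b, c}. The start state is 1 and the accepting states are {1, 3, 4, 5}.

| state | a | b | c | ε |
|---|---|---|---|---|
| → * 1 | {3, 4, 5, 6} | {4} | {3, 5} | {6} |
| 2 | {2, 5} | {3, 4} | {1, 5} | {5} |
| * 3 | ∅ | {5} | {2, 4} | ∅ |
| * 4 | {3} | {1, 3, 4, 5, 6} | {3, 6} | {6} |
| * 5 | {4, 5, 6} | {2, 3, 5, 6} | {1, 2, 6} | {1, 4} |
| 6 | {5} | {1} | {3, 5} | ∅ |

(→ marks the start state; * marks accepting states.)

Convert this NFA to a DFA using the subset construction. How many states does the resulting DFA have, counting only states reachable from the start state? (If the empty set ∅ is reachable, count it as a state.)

Start state of the DFA: {1, 6} (ε-closure of the NFA start).
{1, 6} --a--> {1, 3, 4, 5, 6}  [new]
{1, 6} --b--> {1, 4, 6}  [new]
{1, 6} --c--> {1, 3, 4, 5, 6}  [seen]
{1, 3, 4, 5, 6} --a--> {1, 3, 4, 5, 6}  [seen]
{1, 3, 4, 5, 6} --b--> {1, 2, 3, 4, 5, 6}  [new]
{1, 3, 4, 5, 6} --c--> {1, 2, 3, 4, 5, 6}  [seen]
{1, 4, 6} --a--> {1, 3, 4, 5, 6}  [seen]
{1, 4, 6} --b--> {1, 3, 4, 5, 6}  [seen]
{1, 4, 6} --c--> {1, 3, 4, 5, 6}  [seen]
{1, 2, 3, 4, 5, 6} --a--> {1, 2, 3, 4, 5, 6}  [seen]
{1, 2, 3, 4, 5, 6} --b--> {1, 2, 3, 4, 5, 6}  [seen]
{1, 2, 3, 4, 5, 6} --c--> {1, 2, 3, 4, 5, 6}  [seen]
Reachable DFA states: {1, 6}, {1, 3, 4, 5, 6}, {1, 4, 6}, {1, 2, 3, 4, 5, 6}.

4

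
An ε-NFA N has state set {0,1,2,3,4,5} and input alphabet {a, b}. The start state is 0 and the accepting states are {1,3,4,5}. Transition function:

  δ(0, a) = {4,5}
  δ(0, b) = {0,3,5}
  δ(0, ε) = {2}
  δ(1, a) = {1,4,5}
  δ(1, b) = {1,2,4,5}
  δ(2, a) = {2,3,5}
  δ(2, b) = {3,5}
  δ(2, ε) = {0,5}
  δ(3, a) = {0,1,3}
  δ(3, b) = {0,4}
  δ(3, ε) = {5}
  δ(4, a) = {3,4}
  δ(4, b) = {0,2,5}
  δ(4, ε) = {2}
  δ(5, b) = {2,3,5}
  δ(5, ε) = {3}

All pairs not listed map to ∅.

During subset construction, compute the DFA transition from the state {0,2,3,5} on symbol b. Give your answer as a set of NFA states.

{0,2,3,4,5}

δ(0,b) = {0,3,5}; δ(2,b) = {3,5}; δ(3,b) = {0,4}; δ(5,b) = {2,3,5}.
Union: {0,2,3,4,5}.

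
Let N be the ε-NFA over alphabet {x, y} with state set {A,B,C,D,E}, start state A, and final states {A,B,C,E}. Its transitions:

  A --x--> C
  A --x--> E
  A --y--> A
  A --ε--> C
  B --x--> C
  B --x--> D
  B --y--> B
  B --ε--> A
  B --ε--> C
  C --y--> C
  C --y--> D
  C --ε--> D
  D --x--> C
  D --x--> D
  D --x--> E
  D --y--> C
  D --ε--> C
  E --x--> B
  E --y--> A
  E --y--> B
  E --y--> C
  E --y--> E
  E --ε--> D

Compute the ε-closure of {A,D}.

Begin with {A,D}.
A →ε {C}; add C.
ε-closure = {A,C,D}.

{A,C,D}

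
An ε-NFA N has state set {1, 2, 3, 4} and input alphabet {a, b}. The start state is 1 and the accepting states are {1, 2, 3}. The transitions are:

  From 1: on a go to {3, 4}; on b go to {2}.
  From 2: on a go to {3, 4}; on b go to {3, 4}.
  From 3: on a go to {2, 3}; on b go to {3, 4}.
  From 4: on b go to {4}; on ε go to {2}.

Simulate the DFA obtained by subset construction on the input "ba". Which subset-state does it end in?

{2, 3, 4}

Start: {1}.
δ(1,b) = {2}.
Union: {2}.
After b: {2}.
δ(2,a) = {3, 4}.
Union: {3, 4}.
ε-closure gives {2, 3, 4}.
After a: {2, 3, 4}.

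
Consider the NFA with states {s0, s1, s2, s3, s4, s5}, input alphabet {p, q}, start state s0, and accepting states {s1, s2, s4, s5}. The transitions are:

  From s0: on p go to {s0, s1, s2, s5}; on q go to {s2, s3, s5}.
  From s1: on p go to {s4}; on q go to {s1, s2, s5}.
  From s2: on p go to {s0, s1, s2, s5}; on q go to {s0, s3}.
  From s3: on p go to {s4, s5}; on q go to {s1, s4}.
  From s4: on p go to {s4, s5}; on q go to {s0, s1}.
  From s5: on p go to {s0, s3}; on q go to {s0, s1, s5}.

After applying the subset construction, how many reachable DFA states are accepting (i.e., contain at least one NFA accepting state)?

Start state of the DFA: {s0}.
{s0} --p--> {s0, s1, s2, s5}  [new]
{s0} --q--> {s2, s3, s5}  [new]
{s0, s1, s2, s5} --p--> {s0, s1, s2, s3, s4, s5}  [new]
{s0, s1, s2, s5} --q--> {s0, s1, s2, s3, s5}  [new]
{s2, s3, s5} --p--> {s0, s1, s2, s3, s4, s5}  [seen]
{s2, s3, s5} --q--> {s0, s1, s3, s4, s5}  [new]
{s0, s1, s2, s3, s4, s5} --p--> {s0, s1, s2, s3, s4, s5}  [seen]
{s0, s1, s2, s3, s4, s5} --q--> {s0, s1, s2, s3, s4, s5}  [seen]
{s0, s1, s2, s3, s5} --p--> {s0, s1, s2, s3, s4, s5}  [seen]
{s0, s1, s2, s3, s5} --q--> {s0, s1, s2, s3, s4, s5}  [seen]
{s0, s1, s3, s4, s5} --p--> {s0, s1, s2, s3, s4, s5}  [seen]
{s0, s1, s3, s4, s5} --q--> {s0, s1, s2, s3, s4, s5}  [seen]
Reachable DFA states: {s0}, {s0, s1, s2, s5}, {s2, s3, s5}, {s0, s1, s2, s3, s4, s5}, {s0, s1, s2, s3, s5}, {s0, s1, s3, s4, s5}.
Accepting DFA states (contain an NFA accepting state): {s0, s1, s2, s5}, {s2, s3, s5}, {s0, s1, s2, s3, s4, s5}, {s0, s1, s2, s3, s5}, {s0, s1, s3, s4, s5}.

5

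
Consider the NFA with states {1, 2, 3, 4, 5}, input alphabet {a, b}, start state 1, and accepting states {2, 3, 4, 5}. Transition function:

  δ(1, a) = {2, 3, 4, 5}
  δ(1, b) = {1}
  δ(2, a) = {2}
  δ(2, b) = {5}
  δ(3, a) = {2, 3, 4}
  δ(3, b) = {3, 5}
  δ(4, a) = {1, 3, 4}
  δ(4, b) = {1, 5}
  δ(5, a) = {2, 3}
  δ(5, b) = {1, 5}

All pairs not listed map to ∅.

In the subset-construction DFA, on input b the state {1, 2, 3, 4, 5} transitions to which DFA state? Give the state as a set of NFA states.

{1, 3, 5}

δ(1,b) = {1}; δ(2,b) = {5}; δ(3,b) = {3, 5}; δ(4,b) = {1, 5}; δ(5,b) = {1, 5}.
Union: {1, 3, 5}.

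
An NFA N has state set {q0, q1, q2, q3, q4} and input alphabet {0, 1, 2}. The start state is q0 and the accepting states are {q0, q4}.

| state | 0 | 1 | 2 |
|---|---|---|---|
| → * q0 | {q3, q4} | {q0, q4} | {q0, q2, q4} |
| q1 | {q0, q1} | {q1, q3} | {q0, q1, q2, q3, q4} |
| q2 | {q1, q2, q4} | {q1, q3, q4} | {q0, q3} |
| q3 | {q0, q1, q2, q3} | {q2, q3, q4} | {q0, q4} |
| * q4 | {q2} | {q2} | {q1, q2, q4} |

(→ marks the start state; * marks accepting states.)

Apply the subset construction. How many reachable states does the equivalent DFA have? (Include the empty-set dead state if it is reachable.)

9

Start state of the DFA: {q0}.
{q0} --0--> {q3, q4}  [new]
{q0} --1--> {q0, q4}  [new]
{q0} --2--> {q0, q2, q4}  [new]
{q3, q4} --0--> {q0, q1, q2, q3}  [new]
{q3, q4} --1--> {q2, q3, q4}  [new]
{q3, q4} --2--> {q0, q1, q2, q4}  [new]
{q0, q4} --0--> {q2, q3, q4}  [seen]
{q0, q4} --1--> {q0, q2, q4}  [seen]
{q0, q4} --2--> {q0, q1, q2, q4}  [seen]
{q0, q2, q4} --0--> {q1, q2, q3, q4}  [new]
{q0, q2, q4} --1--> {q0, q1, q2, q3, q4}  [new]
{q0, q2, q4} --2--> {q0, q1, q2, q3, q4}  [seen]
{q0, q1, q2, q3} --0--> {q0, q1, q2, q3, q4}  [seen]
{q0, q1, q2, q3} --1--> {q0, q1, q2, q3, q4}  [seen]
{q0, q1, q2, q3} --2--> {q0, q1, q2, q3, q4}  [seen]
{q2, q3, q4} --0--> {q0, q1, q2, q3, q4}  [seen]
{q2, q3, q4} --1--> {q1, q2, q3, q4}  [seen]
{q2, q3, q4} --2--> {q0, q1, q2, q3, q4}  [seen]
{q0, q1, q2, q4} --0--> {q0, q1, q2, q3, q4}  [seen]
{q0, q1, q2, q4} --1--> {q0, q1, q2, q3, q4}  [seen]
{q0, q1, q2, q4} --2--> {q0, q1, q2, q3, q4}  [seen]
{q1, q2, q3, q4} --0--> {q0, q1, q2, q3, q4}  [seen]
{q1, q2, q3, q4} --1--> {q1, q2, q3, q4}  [seen]
{q1, q2, q3, q4} --2--> {q0, q1, q2, q3, q4}  [seen]
{q0, q1, q2, q3, q4} --0--> {q0, q1, q2, q3, q4}  [seen]
{q0, q1, q2, q3, q4} --1--> {q0, q1, q2, q3, q4}  [seen]
{q0, q1, q2, q3, q4} --2--> {q0, q1, q2, q3, q4}  [seen]
Reachable DFA states: {q0}, {q3, q4}, {q0, q4}, {q0, q2, q4}, {q0, q1, q2, q3}, {q2, q3, q4}, {q0, q1, q2, q4}, {q1, q2, q3, q4}, {q0, q1, q2, q3, q4}.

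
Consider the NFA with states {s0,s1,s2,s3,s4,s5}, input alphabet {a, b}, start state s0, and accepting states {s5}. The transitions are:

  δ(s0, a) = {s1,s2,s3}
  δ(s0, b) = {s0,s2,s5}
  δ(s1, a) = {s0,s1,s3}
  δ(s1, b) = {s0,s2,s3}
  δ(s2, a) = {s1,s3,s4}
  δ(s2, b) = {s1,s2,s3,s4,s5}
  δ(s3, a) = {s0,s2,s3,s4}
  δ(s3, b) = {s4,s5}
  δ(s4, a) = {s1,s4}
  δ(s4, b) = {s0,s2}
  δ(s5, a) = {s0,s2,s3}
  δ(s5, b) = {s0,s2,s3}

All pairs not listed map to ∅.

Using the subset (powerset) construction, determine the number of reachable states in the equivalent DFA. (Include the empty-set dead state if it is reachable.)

Start state of the DFA: {s0}.
{s0} --a--> {s1,s2,s3}  [new]
{s0} --b--> {s0,s2,s5}  [new]
{s1,s2,s3} --a--> {s0,s1,s2,s3,s4}  [new]
{s1,s2,s3} --b--> {s0,s1,s2,s3,s4,s5}  [new]
{s0,s2,s5} --a--> {s0,s1,s2,s3,s4}  [seen]
{s0,s2,s5} --b--> {s0,s1,s2,s3,s4,s5}  [seen]
{s0,s1,s2,s3,s4} --a--> {s0,s1,s2,s3,s4}  [seen]
{s0,s1,s2,s3,s4} --b--> {s0,s1,s2,s3,s4,s5}  [seen]
{s0,s1,s2,s3,s4,s5} --a--> {s0,s1,s2,s3,s4}  [seen]
{s0,s1,s2,s3,s4,s5} --b--> {s0,s1,s2,s3,s4,s5}  [seen]
Reachable DFA states: {s0}, {s1,s2,s3}, {s0,s2,s5}, {s0,s1,s2,s3,s4}, {s0,s1,s2,s3,s4,s5}.

5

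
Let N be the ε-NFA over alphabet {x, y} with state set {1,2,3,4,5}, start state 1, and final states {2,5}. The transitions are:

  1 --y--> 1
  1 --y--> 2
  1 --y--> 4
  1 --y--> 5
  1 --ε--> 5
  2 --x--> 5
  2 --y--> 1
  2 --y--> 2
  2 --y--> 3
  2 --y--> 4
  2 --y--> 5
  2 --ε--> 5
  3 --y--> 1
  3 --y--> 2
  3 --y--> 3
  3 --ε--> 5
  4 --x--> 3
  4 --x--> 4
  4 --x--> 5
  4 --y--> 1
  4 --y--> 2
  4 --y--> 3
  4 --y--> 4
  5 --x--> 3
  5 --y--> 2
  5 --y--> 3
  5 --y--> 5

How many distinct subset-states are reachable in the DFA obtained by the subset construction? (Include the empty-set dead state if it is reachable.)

Start state of the DFA: {1,5} (ε-closure of the NFA start).
{1,5} --x--> {3,5}  [new]
{1,5} --y--> {1,2,3,4,5}  [new]
{3,5} --x--> {3,5}  [seen]
{3,5} --y--> {1,2,3,5}  [new]
{1,2,3,4,5} --x--> {3,4,5}  [new]
{1,2,3,4,5} --y--> {1,2,3,4,5}  [seen]
{1,2,3,5} --x--> {3,5}  [seen]
{1,2,3,5} --y--> {1,2,3,4,5}  [seen]
{3,4,5} --x--> {3,4,5}  [seen]
{3,4,5} --y--> {1,2,3,4,5}  [seen]
Reachable DFA states: {1,5}, {3,5}, {1,2,3,4,5}, {1,2,3,5}, {3,4,5}.

5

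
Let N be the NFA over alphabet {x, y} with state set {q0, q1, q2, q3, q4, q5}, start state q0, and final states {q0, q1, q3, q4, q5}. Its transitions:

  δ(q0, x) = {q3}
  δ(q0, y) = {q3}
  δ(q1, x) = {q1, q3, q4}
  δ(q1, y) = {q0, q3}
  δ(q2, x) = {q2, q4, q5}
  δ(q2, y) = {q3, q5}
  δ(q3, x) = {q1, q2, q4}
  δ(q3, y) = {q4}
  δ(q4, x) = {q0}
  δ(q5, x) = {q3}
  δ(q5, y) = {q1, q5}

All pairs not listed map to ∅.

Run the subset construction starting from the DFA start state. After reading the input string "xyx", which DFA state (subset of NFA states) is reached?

Start: {q0}.
δ(q0,x) = {q3}.
Union: {q3}.
After x: {q3}.
δ(q3,y) = {q4}.
Union: {q4}.
After y: {q4}.
δ(q4,x) = {q0}.
Union: {q0}.
After x: {q0}.

{q0}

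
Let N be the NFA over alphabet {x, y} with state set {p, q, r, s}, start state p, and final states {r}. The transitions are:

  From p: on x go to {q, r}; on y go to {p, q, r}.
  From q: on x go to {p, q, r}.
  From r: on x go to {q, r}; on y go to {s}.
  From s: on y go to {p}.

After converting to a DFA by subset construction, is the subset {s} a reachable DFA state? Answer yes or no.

yes

Start state of the DFA: {p}.
{p} --x--> {q, r}  [new]
{p} --y--> {p, q, r}  [new]
{q, r} --x--> {p, q, r}  [seen]
{q, r} --y--> {s}  [new]
{p, q, r} --x--> {p, q, r}  [seen]
{p, q, r} --y--> {p, q, r, s}  [new]
{s} --x--> ∅  [new]
{s} --y--> {p}  [seen]
{p, q, r, s} --x--> {p, q, r}  [seen]
{p, q, r, s} --y--> {p, q, r, s}  [seen]
∅ --x--> ∅  [seen]
∅ --y--> ∅  [seen]
Reachable DFA states: {p}, {q, r}, {p, q, r}, {s}, {p, q, r, s}, ∅.
{s} is among them.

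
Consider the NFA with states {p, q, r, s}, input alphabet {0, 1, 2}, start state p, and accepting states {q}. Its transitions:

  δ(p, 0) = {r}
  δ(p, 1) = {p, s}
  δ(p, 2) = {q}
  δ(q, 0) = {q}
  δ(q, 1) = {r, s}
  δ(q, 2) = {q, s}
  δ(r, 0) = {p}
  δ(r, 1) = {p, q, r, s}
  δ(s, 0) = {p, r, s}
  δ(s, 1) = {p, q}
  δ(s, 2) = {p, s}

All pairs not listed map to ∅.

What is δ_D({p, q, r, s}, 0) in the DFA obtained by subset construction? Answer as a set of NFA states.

{p, q, r, s}

δ(p,0) = {r}; δ(q,0) = {q}; δ(r,0) = {p}; δ(s,0) = {p, r, s}.
Union: {p, q, r, s}.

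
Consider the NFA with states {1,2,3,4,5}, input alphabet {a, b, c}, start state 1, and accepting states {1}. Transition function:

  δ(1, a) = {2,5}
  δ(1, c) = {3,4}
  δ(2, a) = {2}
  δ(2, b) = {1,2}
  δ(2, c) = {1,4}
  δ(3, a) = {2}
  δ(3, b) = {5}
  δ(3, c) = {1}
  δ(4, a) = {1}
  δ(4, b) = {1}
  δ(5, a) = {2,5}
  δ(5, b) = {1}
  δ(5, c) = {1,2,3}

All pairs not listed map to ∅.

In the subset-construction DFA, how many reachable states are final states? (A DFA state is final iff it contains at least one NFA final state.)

6

Start state of the DFA: {1}.
{1} --a--> {2,5}  [new]
{1} --b--> ∅  [new]
{1} --c--> {3,4}  [new]
{2,5} --a--> {2,5}  [seen]
{2,5} --b--> {1,2}  [new]
{2,5} --c--> {1,2,3,4}  [new]
∅ --a--> ∅  [seen]
∅ --b--> ∅  [seen]
∅ --c--> ∅  [seen]
{3,4} --a--> {1,2}  [seen]
{3,4} --b--> {1,5}  [new]
{3,4} --c--> {1}  [seen]
{1,2} --a--> {2,5}  [seen]
{1,2} --b--> {1,2}  [seen]
{1,2} --c--> {1,3,4}  [new]
{1,2,3,4} --a--> {1,2,5}  [new]
{1,2,3,4} --b--> {1,2,5}  [seen]
{1,2,3,4} --c--> {1,3,4}  [seen]
{1,5} --a--> {2,5}  [seen]
{1,5} --b--> {1}  [seen]
{1,5} --c--> {1,2,3,4}  [seen]
{1,3,4} --a--> {1,2,5}  [seen]
{1,3,4} --b--> {1,5}  [seen]
{1,3,4} --c--> {1,3,4}  [seen]
{1,2,5} --a--> {2,5}  [seen]
{1,2,5} --b--> {1,2}  [seen]
{1,2,5} --c--> {1,2,3,4}  [seen]
Reachable DFA states: {1}, {2,5}, ∅, {3,4}, {1,2}, {1,2,3,4}, {1,5}, {1,3,4}, {1,2,5}.
Accepting DFA states (contain an NFA accepting state): {1}, {1,2}, {1,2,3,4}, {1,5}, {1,3,4}, {1,2,5}.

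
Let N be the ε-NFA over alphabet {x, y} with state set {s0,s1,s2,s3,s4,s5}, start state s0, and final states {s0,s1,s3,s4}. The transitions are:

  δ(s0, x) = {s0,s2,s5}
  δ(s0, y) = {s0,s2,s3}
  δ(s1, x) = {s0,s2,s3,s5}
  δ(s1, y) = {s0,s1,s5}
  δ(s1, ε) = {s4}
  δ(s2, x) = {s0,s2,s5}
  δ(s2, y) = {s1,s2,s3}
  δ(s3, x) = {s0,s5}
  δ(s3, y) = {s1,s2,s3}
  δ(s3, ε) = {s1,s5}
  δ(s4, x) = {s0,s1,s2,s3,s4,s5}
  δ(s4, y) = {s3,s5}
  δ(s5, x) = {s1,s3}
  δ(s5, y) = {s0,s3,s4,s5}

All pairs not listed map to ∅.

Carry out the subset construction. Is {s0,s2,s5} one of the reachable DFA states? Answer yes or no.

Start state of the DFA: {s0} (ε-closure of the NFA start).
{s0} --x--> {s0,s2,s5}  [new]
{s0} --y--> {s0,s1,s2,s3,s4,s5}  [new]
{s0,s2,s5} --x--> {s0,s1,s2,s3,s4,s5}  [seen]
{s0,s2,s5} --y--> {s0,s1,s2,s3,s4,s5}  [seen]
{s0,s1,s2,s3,s4,s5} --x--> {s0,s1,s2,s3,s4,s5}  [seen]
{s0,s1,s2,s3,s4,s5} --y--> {s0,s1,s2,s3,s4,s5}  [seen]
Reachable DFA states: {s0}, {s0,s2,s5}, {s0,s1,s2,s3,s4,s5}.
{s0,s2,s5} is among them.

yes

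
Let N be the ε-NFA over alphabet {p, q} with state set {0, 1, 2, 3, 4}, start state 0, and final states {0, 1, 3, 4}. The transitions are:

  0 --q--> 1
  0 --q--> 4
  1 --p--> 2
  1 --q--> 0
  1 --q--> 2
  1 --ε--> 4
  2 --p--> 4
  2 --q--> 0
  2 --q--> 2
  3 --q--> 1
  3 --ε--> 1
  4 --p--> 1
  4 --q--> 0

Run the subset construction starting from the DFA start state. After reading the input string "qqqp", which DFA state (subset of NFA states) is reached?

{1, 2, 4}

Start: {0}.
δ(0,q) = {1, 4}.
Union: {1, 4}.
After q: {1, 4}.
δ(1,q) = {0, 2}; δ(4,q) = {0}.
Union: {0, 2}.
After q: {0, 2}.
δ(0,q) = {1, 4}; δ(2,q) = {0, 2}.
Union: {0, 1, 2, 4}.
After q: {0, 1, 2, 4}.
δ(0,p) = ∅; δ(1,p) = {2}; δ(2,p) = {4}; δ(4,p) = {1}.
Union: {1, 2, 4}.
After p: {1, 2, 4}.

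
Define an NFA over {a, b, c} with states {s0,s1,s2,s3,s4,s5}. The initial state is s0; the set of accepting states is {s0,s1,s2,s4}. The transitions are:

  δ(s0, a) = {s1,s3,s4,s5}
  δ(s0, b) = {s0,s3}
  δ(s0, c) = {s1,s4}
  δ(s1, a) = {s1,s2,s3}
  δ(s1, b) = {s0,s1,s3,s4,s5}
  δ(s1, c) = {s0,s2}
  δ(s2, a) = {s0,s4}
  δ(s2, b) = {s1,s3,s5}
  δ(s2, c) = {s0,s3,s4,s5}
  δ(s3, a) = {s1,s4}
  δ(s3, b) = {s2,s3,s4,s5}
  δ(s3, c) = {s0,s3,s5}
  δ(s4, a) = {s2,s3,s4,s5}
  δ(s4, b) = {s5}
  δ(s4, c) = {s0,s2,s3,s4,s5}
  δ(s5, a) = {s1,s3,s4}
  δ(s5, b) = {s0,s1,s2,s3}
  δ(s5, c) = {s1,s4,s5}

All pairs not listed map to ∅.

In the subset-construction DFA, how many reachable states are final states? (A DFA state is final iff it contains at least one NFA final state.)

Start state of the DFA: {s0}.
{s0} --a--> {s1,s3,s4,s5}  [new]
{s0} --b--> {s0,s3}  [new]
{s0} --c--> {s1,s4}  [new]
{s1,s3,s4,s5} --a--> {s1,s2,s3,s4,s5}  [new]
{s1,s3,s4,s5} --b--> {s0,s1,s2,s3,s4,s5}  [new]
{s1,s3,s4,s5} --c--> {s0,s1,s2,s3,s4,s5}  [seen]
{s0,s3} --a--> {s1,s3,s4,s5}  [seen]
{s0,s3} --b--> {s0,s2,s3,s4,s5}  [new]
{s0,s3} --c--> {s0,s1,s3,s4,s5}  [new]
{s1,s4} --a--> {s1,s2,s3,s4,s5}  [seen]
{s1,s4} --b--> {s0,s1,s3,s4,s5}  [seen]
{s1,s4} --c--> {s0,s2,s3,s4,s5}  [seen]
{s1,s2,s3,s4,s5} --a--> {s0,s1,s2,s3,s4,s5}  [seen]
{s1,s2,s3,s4,s5} --b--> {s0,s1,s2,s3,s4,s5}  [seen]
{s1,s2,s3,s4,s5} --c--> {s0,s1,s2,s3,s4,s5}  [seen]
{s0,s1,s2,s3,s4,s5} --a--> {s0,s1,s2,s3,s4,s5}  [seen]
{s0,s1,s2,s3,s4,s5} --b--> {s0,s1,s2,s3,s4,s5}  [seen]
{s0,s1,s2,s3,s4,s5} --c--> {s0,s1,s2,s3,s4,s5}  [seen]
{s0,s2,s3,s4,s5} --a--> {s0,s1,s2,s3,s4,s5}  [seen]
{s0,s2,s3,s4,s5} --b--> {s0,s1,s2,s3,s4,s5}  [seen]
{s0,s2,s3,s4,s5} --c--> {s0,s1,s2,s3,s4,s5}  [seen]
{s0,s1,s3,s4,s5} --a--> {s1,s2,s3,s4,s5}  [seen]
{s0,s1,s3,s4,s5} --b--> {s0,s1,s2,s3,s4,s5}  [seen]
{s0,s1,s3,s4,s5} --c--> {s0,s1,s2,s3,s4,s5}  [seen]
Reachable DFA states: {s0}, {s1,s3,s4,s5}, {s0,s3}, {s1,s4}, {s1,s2,s3,s4,s5}, {s0,s1,s2,s3,s4,s5}, {s0,s2,s3,s4,s5}, {s0,s1,s3,s4,s5}.
Accepting DFA states (contain an NFA accepting state): {s0}, {s1,s3,s4,s5}, {s0,s3}, {s1,s4}, {s1,s2,s3,s4,s5}, {s0,s1,s2,s3,s4,s5}, {s0,s2,s3,s4,s5}, {s0,s1,s3,s4,s5}.

8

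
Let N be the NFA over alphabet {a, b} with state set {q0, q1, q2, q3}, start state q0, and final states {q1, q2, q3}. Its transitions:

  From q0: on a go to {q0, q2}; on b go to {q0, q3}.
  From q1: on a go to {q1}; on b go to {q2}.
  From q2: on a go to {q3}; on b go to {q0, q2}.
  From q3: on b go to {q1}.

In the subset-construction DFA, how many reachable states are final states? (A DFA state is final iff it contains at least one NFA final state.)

Start state of the DFA: {q0}.
{q0} --a--> {q0, q2}  [new]
{q0} --b--> {q0, q3}  [new]
{q0, q2} --a--> {q0, q2, q3}  [new]
{q0, q2} --b--> {q0, q2, q3}  [seen]
{q0, q3} --a--> {q0, q2}  [seen]
{q0, q3} --b--> {q0, q1, q3}  [new]
{q0, q2, q3} --a--> {q0, q2, q3}  [seen]
{q0, q2, q3} --b--> {q0, q1, q2, q3}  [new]
{q0, q1, q3} --a--> {q0, q1, q2}  [new]
{q0, q1, q3} --b--> {q0, q1, q2, q3}  [seen]
{q0, q1, q2, q3} --a--> {q0, q1, q2, q3}  [seen]
{q0, q1, q2, q3} --b--> {q0, q1, q2, q3}  [seen]
{q0, q1, q2} --a--> {q0, q1, q2, q3}  [seen]
{q0, q1, q2} --b--> {q0, q2, q3}  [seen]
Reachable DFA states: {q0}, {q0, q2}, {q0, q3}, {q0, q2, q3}, {q0, q1, q3}, {q0, q1, q2, q3}, {q0, q1, q2}.
Accepting DFA states (contain an NFA accepting state): {q0, q2}, {q0, q3}, {q0, q2, q3}, {q0, q1, q3}, {q0, q1, q2, q3}, {q0, q1, q2}.

6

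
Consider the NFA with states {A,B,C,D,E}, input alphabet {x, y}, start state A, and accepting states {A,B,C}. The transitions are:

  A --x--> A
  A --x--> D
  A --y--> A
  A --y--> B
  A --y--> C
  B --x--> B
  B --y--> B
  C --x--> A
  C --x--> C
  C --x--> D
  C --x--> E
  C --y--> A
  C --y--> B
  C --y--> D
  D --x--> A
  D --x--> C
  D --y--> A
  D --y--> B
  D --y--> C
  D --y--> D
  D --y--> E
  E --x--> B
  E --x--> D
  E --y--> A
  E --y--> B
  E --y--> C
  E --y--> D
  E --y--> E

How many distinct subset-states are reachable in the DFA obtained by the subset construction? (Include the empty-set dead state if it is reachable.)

7

Start state of the DFA: {A}.
{A} --x--> {A,D}  [new]
{A} --y--> {A,B,C}  [new]
{A,D} --x--> {A,C,D}  [new]
{A,D} --y--> {A,B,C,D,E}  [new]
{A,B,C} --x--> {A,B,C,D,E}  [seen]
{A,B,C} --y--> {A,B,C,D}  [new]
{A,C,D} --x--> {A,C,D,E}  [new]
{A,C,D} --y--> {A,B,C,D,E}  [seen]
{A,B,C,D,E} --x--> {A,B,C,D,E}  [seen]
{A,B,C,D,E} --y--> {A,B,C,D,E}  [seen]
{A,B,C,D} --x--> {A,B,C,D,E}  [seen]
{A,B,C,D} --y--> {A,B,C,D,E}  [seen]
{A,C,D,E} --x--> {A,B,C,D,E}  [seen]
{A,C,D,E} --y--> {A,B,C,D,E}  [seen]
Reachable DFA states: {A}, {A,D}, {A,B,C}, {A,C,D}, {A,B,C,D,E}, {A,B,C,D}, {A,C,D,E}.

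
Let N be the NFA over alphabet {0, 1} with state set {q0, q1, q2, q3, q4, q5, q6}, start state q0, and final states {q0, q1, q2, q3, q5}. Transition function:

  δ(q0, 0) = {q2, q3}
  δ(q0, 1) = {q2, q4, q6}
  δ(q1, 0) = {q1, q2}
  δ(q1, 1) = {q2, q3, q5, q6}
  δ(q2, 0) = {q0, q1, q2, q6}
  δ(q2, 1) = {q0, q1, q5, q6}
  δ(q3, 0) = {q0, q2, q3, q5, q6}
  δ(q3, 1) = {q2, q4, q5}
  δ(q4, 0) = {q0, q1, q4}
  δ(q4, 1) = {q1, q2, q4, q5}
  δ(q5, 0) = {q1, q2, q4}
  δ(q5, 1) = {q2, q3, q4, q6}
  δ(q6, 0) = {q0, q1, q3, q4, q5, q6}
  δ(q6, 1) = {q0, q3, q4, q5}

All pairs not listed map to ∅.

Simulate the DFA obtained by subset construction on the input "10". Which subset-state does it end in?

{q0, q1, q2, q3, q4, q5, q6}

Start: {q0}.
δ(q0,1) = {q2, q4, q6}.
Union: {q2, q4, q6}.
After 1: {q2, q4, q6}.
δ(q2,0) = {q0, q1, q2, q6}; δ(q4,0) = {q0, q1, q4}; δ(q6,0) = {q0, q1, q3, q4, q5, q6}.
Union: {q0, q1, q2, q3, q4, q5, q6}.
After 0: {q0, q1, q2, q3, q4, q5, q6}.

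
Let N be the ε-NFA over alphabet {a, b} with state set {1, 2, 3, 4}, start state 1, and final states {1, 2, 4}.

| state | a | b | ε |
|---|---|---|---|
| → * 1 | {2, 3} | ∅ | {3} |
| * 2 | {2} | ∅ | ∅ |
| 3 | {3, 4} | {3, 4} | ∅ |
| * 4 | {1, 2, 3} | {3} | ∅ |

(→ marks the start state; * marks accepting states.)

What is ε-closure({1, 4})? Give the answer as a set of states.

{1, 3, 4}

Begin with {1, 4}.
1 →ε {3}; add 3.
ε-closure = {1, 3, 4}.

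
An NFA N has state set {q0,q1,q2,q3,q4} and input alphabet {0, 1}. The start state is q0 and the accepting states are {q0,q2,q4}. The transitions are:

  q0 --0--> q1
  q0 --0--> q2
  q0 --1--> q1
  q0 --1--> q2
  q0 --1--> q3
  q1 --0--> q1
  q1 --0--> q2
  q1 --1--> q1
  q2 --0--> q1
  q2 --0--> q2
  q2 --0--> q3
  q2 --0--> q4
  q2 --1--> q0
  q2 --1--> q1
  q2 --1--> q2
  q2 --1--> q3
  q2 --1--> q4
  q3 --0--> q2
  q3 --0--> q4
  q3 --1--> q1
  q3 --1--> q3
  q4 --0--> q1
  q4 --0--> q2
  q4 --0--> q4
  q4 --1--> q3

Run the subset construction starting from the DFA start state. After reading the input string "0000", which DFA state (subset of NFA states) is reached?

Start: {q0}.
δ(q0,0) = {q1,q2}.
Union: {q1,q2}.
After 0: {q1,q2}.
δ(q1,0) = {q1,q2}; δ(q2,0) = {q1,q2,q3,q4}.
Union: {q1,q2,q3,q4}.
After 0: {q1,q2,q3,q4}.
δ(q1,0) = {q1,q2}; δ(q2,0) = {q1,q2,q3,q4}; δ(q3,0) = {q2,q4}; δ(q4,0) = {q1,q2,q4}.
Union: {q1,q2,q3,q4}.
After 0: {q1,q2,q3,q4}.
δ(q1,0) = {q1,q2}; δ(q2,0) = {q1,q2,q3,q4}; δ(q3,0) = {q2,q4}; δ(q4,0) = {q1,q2,q4}.
Union: {q1,q2,q3,q4}.
After 0: {q1,q2,q3,q4}.

{q1,q2,q3,q4}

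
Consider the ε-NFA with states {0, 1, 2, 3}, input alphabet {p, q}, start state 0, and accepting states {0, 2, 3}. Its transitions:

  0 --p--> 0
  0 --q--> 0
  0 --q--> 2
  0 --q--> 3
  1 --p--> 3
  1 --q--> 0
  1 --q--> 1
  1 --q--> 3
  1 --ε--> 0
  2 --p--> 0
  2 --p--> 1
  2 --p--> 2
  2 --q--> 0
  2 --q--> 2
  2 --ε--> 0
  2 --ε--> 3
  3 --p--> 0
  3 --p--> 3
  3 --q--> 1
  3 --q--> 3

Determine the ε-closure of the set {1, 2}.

{0, 1, 2, 3}

Begin with {1, 2}.
1 →ε {0}; add 0.
2 →ε {0, 3}; add 3.
ε-closure = {0, 1, 2, 3}.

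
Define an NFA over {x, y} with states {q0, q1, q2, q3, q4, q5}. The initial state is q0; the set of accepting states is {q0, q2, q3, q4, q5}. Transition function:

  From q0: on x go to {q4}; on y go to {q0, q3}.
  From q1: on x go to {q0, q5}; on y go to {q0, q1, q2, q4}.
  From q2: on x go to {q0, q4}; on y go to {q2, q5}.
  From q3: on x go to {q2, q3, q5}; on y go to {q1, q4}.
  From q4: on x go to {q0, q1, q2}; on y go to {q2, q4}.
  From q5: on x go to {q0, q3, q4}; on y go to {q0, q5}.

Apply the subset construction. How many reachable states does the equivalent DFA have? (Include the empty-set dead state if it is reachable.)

15

Start state of the DFA: {q0}.
{q0} --x--> {q4}  [new]
{q0} --y--> {q0, q3}  [new]
{q4} --x--> {q0, q1, q2}  [new]
{q4} --y--> {q2, q4}  [new]
{q0, q3} --x--> {q2, q3, q4, q5}  [new]
{q0, q3} --y--> {q0, q1, q3, q4}  [new]
{q0, q1, q2} --x--> {q0, q4, q5}  [new]
{q0, q1, q2} --y--> {q0, q1, q2, q3, q4, q5}  [new]
{q2, q4} --x--> {q0, q1, q2, q4}  [new]
{q2, q4} --y--> {q2, q4, q5}  [new]
{q2, q3, q4, q5} --x--> {q0, q1, q2, q3, q4, q5}  [seen]
{q2, q3, q4, q5} --y--> {q0, q1, q2, q4, q5}  [new]
{q0, q1, q3, q4} --x--> {q0, q1, q2, q3, q4, q5}  [seen]
{q0, q1, q3, q4} --y--> {q0, q1, q2, q3, q4}  [new]
{q0, q4, q5} --x--> {q0, q1, q2, q3, q4}  [seen]
{q0, q4, q5} --y--> {q0, q2, q3, q4, q5}  [new]
{q0, q1, q2, q3, q4, q5} --x--> {q0, q1, q2, q3, q4, q5}  [seen]
{q0, q1, q2, q3, q4, q5} --y--> {q0, q1, q2, q3, q4, q5}  [seen]
{q0, q1, q2, q4} --x--> {q0, q1, q2, q4, q5}  [seen]
{q0, q1, q2, q4} --y--> {q0, q1, q2, q3, q4, q5}  [seen]
{q2, q4, q5} --x--> {q0, q1, q2, q3, q4}  [seen]
{q2, q4, q5} --y--> {q0, q2, q4, q5}  [new]
{q0, q1, q2, q4, q5} --x--> {q0, q1, q2, q3, q4, q5}  [seen]
{q0, q1, q2, q4, q5} --y--> {q0, q1, q2, q3, q4, q5}  [seen]
{q0, q1, q2, q3, q4} --x--> {q0, q1, q2, q3, q4, q5}  [seen]
{q0, q1, q2, q3, q4} --y--> {q0, q1, q2, q3, q4, q5}  [seen]
{q0, q2, q3, q4, q5} --x--> {q0, q1, q2, q3, q4, q5}  [seen]
{q0, q2, q3, q4, q5} --y--> {q0, q1, q2, q3, q4, q5}  [seen]
{q0, q2, q4, q5} --x--> {q0, q1, q2, q3, q4}  [seen]
{q0, q2, q4, q5} --y--> {q0, q2, q3, q4, q5}  [seen]
Reachable DFA states: {q0}, {q4}, {q0, q3}, {q0, q1, q2}, {q2, q4}, {q2, q3, q4, q5}, {q0, q1, q3, q4}, {q0, q4, q5}, {q0, q1, q2, q3, q4, q5}, {q0, q1, q2, q4}, {q2, q4, q5}, {q0, q1, q2, q4, q5}, {q0, q1, q2, q3, q4}, {q0, q2, q3, q4, q5}, {q0, q2, q4, q5}.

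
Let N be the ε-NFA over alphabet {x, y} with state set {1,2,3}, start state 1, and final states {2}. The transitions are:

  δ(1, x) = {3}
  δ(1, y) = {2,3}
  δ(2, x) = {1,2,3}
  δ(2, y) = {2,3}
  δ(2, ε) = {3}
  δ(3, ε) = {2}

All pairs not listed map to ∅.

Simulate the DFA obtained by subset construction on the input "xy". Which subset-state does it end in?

Start: {1}.
δ(1,x) = {3}.
Union: {3}.
ε-closure gives {2,3}.
After x: {2,3}.
δ(2,y) = {2,3}; δ(3,y) = ∅.
Union: {2,3}.
After y: {2,3}.

{2,3}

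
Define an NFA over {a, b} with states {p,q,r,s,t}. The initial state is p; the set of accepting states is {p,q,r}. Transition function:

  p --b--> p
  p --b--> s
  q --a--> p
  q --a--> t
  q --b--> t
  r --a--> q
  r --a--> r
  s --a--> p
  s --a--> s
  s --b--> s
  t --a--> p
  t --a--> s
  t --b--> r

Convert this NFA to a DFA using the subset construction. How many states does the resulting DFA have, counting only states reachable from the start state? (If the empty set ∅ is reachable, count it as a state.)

3

Start state of the DFA: {p}.
{p} --a--> ∅  [new]
{p} --b--> {p,s}  [new]
∅ --a--> ∅  [seen]
∅ --b--> ∅  [seen]
{p,s} --a--> {p,s}  [seen]
{p,s} --b--> {p,s}  [seen]
Reachable DFA states: {p}, ∅, {p,s}.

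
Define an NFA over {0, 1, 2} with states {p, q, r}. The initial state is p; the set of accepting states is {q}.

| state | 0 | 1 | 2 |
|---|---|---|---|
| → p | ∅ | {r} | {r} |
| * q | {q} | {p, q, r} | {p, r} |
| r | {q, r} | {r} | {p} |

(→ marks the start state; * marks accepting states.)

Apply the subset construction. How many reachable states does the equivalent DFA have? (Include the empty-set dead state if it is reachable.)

Start state of the DFA: {p}.
{p} --0--> ∅  [new]
{p} --1--> {r}  [new]
{p} --2--> {r}  [seen]
∅ --0--> ∅  [seen]
∅ --1--> ∅  [seen]
∅ --2--> ∅  [seen]
{r} --0--> {q, r}  [new]
{r} --1--> {r}  [seen]
{r} --2--> {p}  [seen]
{q, r} --0--> {q, r}  [seen]
{q, r} --1--> {p, q, r}  [new]
{q, r} --2--> {p, r}  [new]
{p, q, r} --0--> {q, r}  [seen]
{p, q, r} --1--> {p, q, r}  [seen]
{p, q, r} --2--> {p, r}  [seen]
{p, r} --0--> {q, r}  [seen]
{p, r} --1--> {r}  [seen]
{p, r} --2--> {p, r}  [seen]
Reachable DFA states: {p}, ∅, {r}, {q, r}, {p, q, r}, {p, r}.

6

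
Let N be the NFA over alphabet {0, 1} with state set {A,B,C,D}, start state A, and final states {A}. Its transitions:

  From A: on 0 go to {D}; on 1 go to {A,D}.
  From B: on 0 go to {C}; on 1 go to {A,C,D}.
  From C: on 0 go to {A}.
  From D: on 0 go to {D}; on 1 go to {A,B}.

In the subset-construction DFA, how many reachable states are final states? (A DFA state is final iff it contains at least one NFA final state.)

Start state of the DFA: {A}.
{A} --0--> {D}  [new]
{A} --1--> {A,D}  [new]
{D} --0--> {D}  [seen]
{D} --1--> {A,B}  [new]
{A,D} --0--> {D}  [seen]
{A,D} --1--> {A,B,D}  [new]
{A,B} --0--> {C,D}  [new]
{A,B} --1--> {A,C,D}  [new]
{A,B,D} --0--> {C,D}  [seen]
{A,B,D} --1--> {A,B,C,D}  [new]
{C,D} --0--> {A,D}  [seen]
{C,D} --1--> {A,B}  [seen]
{A,C,D} --0--> {A,D}  [seen]
{A,C,D} --1--> {A,B,D}  [seen]
{A,B,C,D} --0--> {A,C,D}  [seen]
{A,B,C,D} --1--> {A,B,C,D}  [seen]
Reachable DFA states: {A}, {D}, {A,D}, {A,B}, {A,B,D}, {C,D}, {A,C,D}, {A,B,C,D}.
Accepting DFA states (contain an NFA accepting state): {A}, {A,D}, {A,B}, {A,B,D}, {A,C,D}, {A,B,C,D}.

6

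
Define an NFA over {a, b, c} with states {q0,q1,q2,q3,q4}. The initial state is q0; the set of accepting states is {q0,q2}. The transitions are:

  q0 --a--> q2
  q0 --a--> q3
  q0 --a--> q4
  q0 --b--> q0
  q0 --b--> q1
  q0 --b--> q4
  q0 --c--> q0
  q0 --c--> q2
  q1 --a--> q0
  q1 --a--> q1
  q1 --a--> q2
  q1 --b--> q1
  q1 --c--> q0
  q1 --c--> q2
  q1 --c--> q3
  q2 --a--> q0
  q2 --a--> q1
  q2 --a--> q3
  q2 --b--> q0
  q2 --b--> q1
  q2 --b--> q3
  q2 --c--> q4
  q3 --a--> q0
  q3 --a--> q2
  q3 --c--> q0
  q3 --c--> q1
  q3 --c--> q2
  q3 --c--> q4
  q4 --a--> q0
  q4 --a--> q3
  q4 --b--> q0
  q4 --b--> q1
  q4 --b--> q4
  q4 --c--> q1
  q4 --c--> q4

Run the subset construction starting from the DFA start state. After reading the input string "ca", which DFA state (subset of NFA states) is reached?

{q0,q1,q2,q3,q4}

Start: {q0}.
δ(q0,c) = {q0,q2}.
Union: {q0,q2}.
After c: {q0,q2}.
δ(q0,a) = {q2,q3,q4}; δ(q2,a) = {q0,q1,q3}.
Union: {q0,q1,q2,q3,q4}.
After a: {q0,q1,q2,q3,q4}.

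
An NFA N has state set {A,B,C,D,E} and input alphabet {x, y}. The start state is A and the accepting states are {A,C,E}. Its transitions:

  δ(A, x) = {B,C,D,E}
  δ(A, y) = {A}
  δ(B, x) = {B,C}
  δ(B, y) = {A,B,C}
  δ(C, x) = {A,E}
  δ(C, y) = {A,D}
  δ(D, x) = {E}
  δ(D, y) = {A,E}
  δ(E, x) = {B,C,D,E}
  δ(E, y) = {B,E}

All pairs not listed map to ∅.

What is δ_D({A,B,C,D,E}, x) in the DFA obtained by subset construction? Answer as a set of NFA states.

δ(A,x) = {B,C,D,E}; δ(B,x) = {B,C}; δ(C,x) = {A,E}; δ(D,x) = {E}; δ(E,x) = {B,C,D,E}.
Union: {A,B,C,D,E}.

{A,B,C,D,E}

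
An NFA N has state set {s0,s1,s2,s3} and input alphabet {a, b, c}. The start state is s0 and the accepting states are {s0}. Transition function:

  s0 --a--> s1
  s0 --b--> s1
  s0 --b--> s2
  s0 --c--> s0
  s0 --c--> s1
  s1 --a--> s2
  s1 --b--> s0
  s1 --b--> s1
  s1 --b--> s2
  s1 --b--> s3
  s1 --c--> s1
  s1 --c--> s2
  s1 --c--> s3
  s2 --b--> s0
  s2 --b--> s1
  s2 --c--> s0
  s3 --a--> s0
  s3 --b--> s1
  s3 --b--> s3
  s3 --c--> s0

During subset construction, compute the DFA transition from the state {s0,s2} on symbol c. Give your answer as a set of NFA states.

δ(s0,c) = {s0,s1}; δ(s2,c) = {s0}.
Union: {s0,s1}.

{s0,s1}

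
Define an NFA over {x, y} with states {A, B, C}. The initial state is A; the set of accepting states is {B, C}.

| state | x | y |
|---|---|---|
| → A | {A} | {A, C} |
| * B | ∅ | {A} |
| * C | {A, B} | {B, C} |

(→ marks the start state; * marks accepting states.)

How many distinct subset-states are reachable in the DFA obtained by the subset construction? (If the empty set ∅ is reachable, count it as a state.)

4

Start state of the DFA: {A}.
{A} --x--> {A}  [seen]
{A} --y--> {A, C}  [new]
{A, C} --x--> {A, B}  [new]
{A, C} --y--> {A, B, C}  [new]
{A, B} --x--> {A}  [seen]
{A, B} --y--> {A, C}  [seen]
{A, B, C} --x--> {A, B}  [seen]
{A, B, C} --y--> {A, B, C}  [seen]
Reachable DFA states: {A}, {A, C}, {A, B}, {A, B, C}.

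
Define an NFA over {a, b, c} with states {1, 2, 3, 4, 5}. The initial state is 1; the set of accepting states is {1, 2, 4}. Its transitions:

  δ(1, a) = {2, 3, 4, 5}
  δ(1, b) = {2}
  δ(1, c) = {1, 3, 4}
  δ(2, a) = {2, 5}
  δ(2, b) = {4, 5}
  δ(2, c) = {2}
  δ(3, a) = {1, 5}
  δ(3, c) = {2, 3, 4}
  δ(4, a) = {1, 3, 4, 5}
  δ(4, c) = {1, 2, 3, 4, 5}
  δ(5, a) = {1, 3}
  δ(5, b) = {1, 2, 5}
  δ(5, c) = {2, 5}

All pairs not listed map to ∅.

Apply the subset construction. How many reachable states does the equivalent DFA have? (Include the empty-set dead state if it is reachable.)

Start state of the DFA: {1}.
{1} --a--> {2, 3, 4, 5}  [new]
{1} --b--> {2}  [new]
{1} --c--> {1, 3, 4}  [new]
{2, 3, 4, 5} --a--> {1, 2, 3, 4, 5}  [new]
{2, 3, 4, 5} --b--> {1, 2, 4, 5}  [new]
{2, 3, 4, 5} --c--> {1, 2, 3, 4, 5}  [seen]
{2} --a--> {2, 5}  [new]
{2} --b--> {4, 5}  [new]
{2} --c--> {2}  [seen]
{1, 3, 4} --a--> {1, 2, 3, 4, 5}  [seen]
{1, 3, 4} --b--> {2}  [seen]
{1, 3, 4} --c--> {1, 2, 3, 4, 5}  [seen]
{1, 2, 3, 4, 5} --a--> {1, 2, 3, 4, 5}  [seen]
{1, 2, 3, 4, 5} --b--> {1, 2, 4, 5}  [seen]
{1, 2, 3, 4, 5} --c--> {1, 2, 3, 4, 5}  [seen]
{1, 2, 4, 5} --a--> {1, 2, 3, 4, 5}  [seen]
{1, 2, 4, 5} --b--> {1, 2, 4, 5}  [seen]
{1, 2, 4, 5} --c--> {1, 2, 3, 4, 5}  [seen]
{2, 5} --a--> {1, 2, 3, 5}  [new]
{2, 5} --b--> {1, 2, 4, 5}  [seen]
{2, 5} --c--> {2, 5}  [seen]
{4, 5} --a--> {1, 3, 4, 5}  [new]
{4, 5} --b--> {1, 2, 5}  [new]
{4, 5} --c--> {1, 2, 3, 4, 5}  [seen]
{1, 2, 3, 5} --a--> {1, 2, 3, 4, 5}  [seen]
{1, 2, 3, 5} --b--> {1, 2, 4, 5}  [seen]
{1, 2, 3, 5} --c--> {1, 2, 3, 4, 5}  [seen]
{1, 3, 4, 5} --a--> {1, 2, 3, 4, 5}  [seen]
{1, 3, 4, 5} --b--> {1, 2, 5}  [seen]
{1, 3, 4, 5} --c--> {1, 2, 3, 4, 5}  [seen]
{1, 2, 5} --a--> {1, 2, 3, 4, 5}  [seen]
{1, 2, 5} --b--> {1, 2, 4, 5}  [seen]
{1, 2, 5} --c--> {1, 2, 3, 4, 5}  [seen]
Reachable DFA states: {1}, {2, 3, 4, 5}, {2}, {1, 3, 4}, {1, 2, 3, 4, 5}, {1, 2, 4, 5}, {2, 5}, {4, 5}, {1, 2, 3, 5}, {1, 3, 4, 5}, {1, 2, 5}.

11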